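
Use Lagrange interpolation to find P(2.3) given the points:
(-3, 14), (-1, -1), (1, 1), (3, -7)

Lagrange interpolation formula:
P(x) = Σ yᵢ × Lᵢ(x)
where Lᵢ(x) = Π_{j≠i} (x - xⱼ)/(xᵢ - xⱼ)

L_0(2.3) = (2.3 - (-1))/(-3 - (-1)) × (2.3 - 1)/(-3 - 1) × (2.3 - 3)/(-3 - 3) = 0.062563
L_1(2.3) = (2.3 - (-3))/(-1 - (-3)) × (2.3 - 1)/(-1 - 1) × (2.3 - 3)/(-1 - 3) = -0.301438
L_2(2.3) = (2.3 - (-3))/(1 - (-3)) × (2.3 - (-1))/(1 - (-1)) × (2.3 - 3)/(1 - 3) = 0.765188
L_3(2.3) = (2.3 - (-3))/(3 - (-3)) × (2.3 - (-1))/(3 - (-1)) × (2.3 - 1)/(3 - 1) = 0.473687

P(2.3) = 14×L_0(2.3) + (-1)×L_1(2.3) + 1×L_2(2.3) + (-7)×L_3(2.3)
P(2.3) = -1.373312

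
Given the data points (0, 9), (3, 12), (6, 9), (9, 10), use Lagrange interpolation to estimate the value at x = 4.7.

Lagrange interpolation formula:
P(x) = Σ yᵢ × Lᵢ(x)
where Lᵢ(x) = Π_{j≠i} (x - xⱼ)/(xᵢ - xⱼ)

L_0(4.7) = (4.7 - 3)/(0 - 3) × (4.7 - 6)/(0 - 6) × (4.7 - 9)/(0 - 9) = -0.058660
L_1(4.7) = (4.7 - 0)/(3 - 0) × (4.7 - 6)/(3 - 6) × (4.7 - 9)/(3 - 9) = 0.486537
L_2(4.7) = (4.7 - 0)/(6 - 0) × (4.7 - 3)/(6 - 3) × (4.7 - 9)/(6 - 9) = 0.636241
L_3(4.7) = (4.7 - 0)/(9 - 0) × (4.7 - 3)/(9 - 3) × (4.7 - 6)/(9 - 6) = -0.064117

P(4.7) = 9×L_0(4.7) + 12×L_1(4.7) + 9×L_2(4.7) + 10×L_3(4.7)
P(4.7) = 10.395494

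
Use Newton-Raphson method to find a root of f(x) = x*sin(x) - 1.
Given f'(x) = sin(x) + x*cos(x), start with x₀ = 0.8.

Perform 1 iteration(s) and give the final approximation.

f(x) = x*sin(x) - 1
f'(x) = sin(x) + x*cos(x)
x₀ = 0.8

Newton-Raphson formula: x_{n+1} = x_n - f(x_n)/f'(x_n)

Iteration 1:
  f(0.800000) = -0.426115
  f'(0.800000) = 1.274721
  x_1 = 0.800000 - (-0.426115)/1.274721 = 1.134281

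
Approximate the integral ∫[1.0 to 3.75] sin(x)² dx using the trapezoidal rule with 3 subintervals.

f(x) = sin(x)²
a = 1.0, b = 3.75, n = 3
h = (b - a)/n = 0.916667

Trapezoidal rule: (h/2)[f(x₀) + 2f(x₁) + 2f(x₂) + ... + f(xₙ)]

x_0 = 1.0000, f(x_0) = 0.708073, coefficient = 1
x_1 = 1.9167, f(x_1) = 0.885068, coefficient = 2
x_2 = 2.8333, f(x_2) = 0.092052, coefficient = 2
x_3 = 3.7500, f(x_3) = 0.326682, coefficient = 1

I ≈ (0.916667/2) × 2.988996 = 1.369957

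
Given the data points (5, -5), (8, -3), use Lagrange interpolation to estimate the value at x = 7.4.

Lagrange interpolation formula:
P(x) = Σ yᵢ × Lᵢ(x)
where Lᵢ(x) = Π_{j≠i} (x - xⱼ)/(xᵢ - xⱼ)

L_0(7.4) = (7.4 - 8)/(5 - 8) = 0.200000
L_1(7.4) = (7.4 - 5)/(8 - 5) = 0.800000

P(7.4) = (-5)×L_0(7.4) + (-3)×L_1(7.4)
P(7.4) = -3.400000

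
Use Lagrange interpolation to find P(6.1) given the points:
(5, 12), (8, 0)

Lagrange interpolation formula:
P(x) = Σ yᵢ × Lᵢ(x)
where Lᵢ(x) = Π_{j≠i} (x - xⱼ)/(xᵢ - xⱼ)

L_0(6.1) = (6.1 - 8)/(5 - 8) = 0.633333
L_1(6.1) = (6.1 - 5)/(8 - 5) = 0.366667

P(6.1) = 12×L_0(6.1) + 0×L_1(6.1)
P(6.1) = 7.600000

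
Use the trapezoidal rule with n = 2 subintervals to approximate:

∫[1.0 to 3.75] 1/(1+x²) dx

f(x) = 1/(1+x²)
a = 1.0, b = 3.75, n = 2
h = (b - a)/n = 1.375000

Trapezoidal rule: (h/2)[f(x₀) + 2f(x₁) + 2f(x₂) + ... + f(xₙ)]

x_0 = 1.0000, f(x_0) = 0.500000, coefficient = 1
x_1 = 2.3750, f(x_1) = 0.150588, coefficient = 2
x_2 = 3.7500, f(x_2) = 0.066390, coefficient = 1

I ≈ (1.375000/2) × 0.867567 = 0.596452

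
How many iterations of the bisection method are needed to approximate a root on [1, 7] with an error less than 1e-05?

We need (b-a)/2^n ≤ 1e-05
(7 - 1)/2^n ≤ 1e-05
6/2^n ≤ 1e-05
2^n ≥ 600000
n ≥ log₂(600000) = 19.19
n ≥ 20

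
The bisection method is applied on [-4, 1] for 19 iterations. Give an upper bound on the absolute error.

Bisection error bound: |error| ≤ (b-a)/2^n
|error| ≤ (1 - (-4))/2^19 = 5/2^19
|error| ≤ 0.0000095367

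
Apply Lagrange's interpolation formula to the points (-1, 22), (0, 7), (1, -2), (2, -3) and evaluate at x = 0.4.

Lagrange interpolation formula:
P(x) = Σ yᵢ × Lᵢ(x)
where Lᵢ(x) = Π_{j≠i} (x - xⱼ)/(xᵢ - xⱼ)

L_0(0.4) = (0.4 - 0)/(-1 - 0) × (0.4 - 1)/(-1 - 1) × (0.4 - 2)/(-1 - 2) = -0.064000
L_1(0.4) = (0.4 - (-1))/(0 - (-1)) × (0.4 - 1)/(0 - 1) × (0.4 - 2)/(0 - 2) = 0.672000
L_2(0.4) = (0.4 - (-1))/(1 - (-1)) × (0.4 - 0)/(1 - 0) × (0.4 - 2)/(1 - 2) = 0.448000
L_3(0.4) = (0.4 - (-1))/(2 - (-1)) × (0.4 - 0)/(2 - 0) × (0.4 - 1)/(2 - 1) = -0.056000

P(0.4) = 22×L_0(0.4) + 7×L_1(0.4) + (-2)×L_2(0.4) + (-3)×L_3(0.4)
P(0.4) = 2.568000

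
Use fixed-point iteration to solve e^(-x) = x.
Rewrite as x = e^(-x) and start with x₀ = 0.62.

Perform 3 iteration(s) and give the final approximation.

Equation: e^(-x) = x
Fixed-point form: x = e^(-x)
x₀ = 0.62

x_1 = g(0.620000) = 0.537944
x_2 = g(0.537944) = 0.583947
x_3 = g(0.583947) = 0.557693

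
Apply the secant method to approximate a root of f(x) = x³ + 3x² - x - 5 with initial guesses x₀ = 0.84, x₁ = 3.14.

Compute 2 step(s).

f(x) = x³ + 3x² - x - 5
x₀ = 0.84, x₁ = 3.14

Secant formula: x_{n+1} = x_n - f(x_n)(x_n - x_{n-1})/(f(x_n) - f(x_{n-1}))

Iteration 1:
  f(0.840000) = -3.130496
  f(3.140000) = 52.397944
  x_2 = 3.140000 - 52.397944×(3.140000 - 0.840000)/(52.397944 - (-3.130496))
       = 0.969666
Iteration 2:
  f(3.140000) = 52.397944
  f(0.969666) = -2.237180
  x_3 = 0.969666 - (-2.237180)×(0.969666 - 3.140000)/(-2.237180 - 52.397944)
       = 1.058536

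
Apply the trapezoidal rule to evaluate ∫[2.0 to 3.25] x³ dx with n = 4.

f(x) = x³
a = 2.0, b = 3.25, n = 4
h = (b - a)/n = 0.312500

Trapezoidal rule: (h/2)[f(x₀) + 2f(x₁) + 2f(x₂) + ... + f(xₙ)]

x_0 = 2.0000, f(x_0) = 8.000000, coefficient = 1
x_1 = 2.3125, f(x_1) = 12.366455, coefficient = 2
x_2 = 2.6250, f(x_2) = 18.087891, coefficient = 2
x_3 = 2.9375, f(x_3) = 25.347412, coefficient = 2
x_4 = 3.2500, f(x_4) = 34.328125, coefficient = 1

I ≈ (0.312500/2) × 153.931641 = 24.051819
Exact value: 23.891602
Error: 0.160217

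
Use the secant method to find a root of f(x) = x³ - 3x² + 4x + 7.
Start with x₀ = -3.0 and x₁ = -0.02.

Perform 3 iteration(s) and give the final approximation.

f(x) = x³ - 3x² + 4x + 7
x₀ = -3.0, x₁ = -0.02

Secant formula: x_{n+1} = x_n - f(x_n)(x_n - x_{n-1})/(f(x_n) - f(x_{n-1}))

Iteration 1:
  f(-3.000000) = -59.000000
  f(-0.020000) = 6.918792
  x_2 = -0.020000 - 6.918792×(-0.020000 - (-3.000000))/(6.918792 - (-59.000000))
       = -0.332779
Iteration 2:
  f(-0.020000) = 6.918792
  f(-0.332779) = 5.299807
  x_3 = -0.332779 - 5.299807×(-0.332779 - (-0.020000))/(5.299807 - 6.918792)
       = -1.356672
Iteration 3:
  f(-0.332779) = 5.299807
  f(-1.356672) = -6.445396
  x_4 = -1.356672 - (-6.445396)×(-1.356672 - (-0.332779))/(-6.445396 - 5.299807)
       = -0.794792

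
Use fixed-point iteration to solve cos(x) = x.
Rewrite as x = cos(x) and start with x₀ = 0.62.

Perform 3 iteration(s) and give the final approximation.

Equation: cos(x) = x
Fixed-point form: x = cos(x)
x₀ = 0.62

x_1 = g(0.620000) = 0.813878
x_2 = g(0.813878) = 0.686684
x_3 = g(0.686684) = 0.773352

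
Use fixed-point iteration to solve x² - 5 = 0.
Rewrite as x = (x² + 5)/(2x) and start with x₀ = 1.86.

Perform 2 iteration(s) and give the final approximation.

Equation: x² - 5 = 0
Fixed-point form: x = (x² + 5)/(2x)
x₀ = 1.86

x_1 = g(1.860000) = 2.274086
x_2 = g(2.274086) = 2.236386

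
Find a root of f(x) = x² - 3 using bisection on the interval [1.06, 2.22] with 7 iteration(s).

f(x) = x² - 3
Initial interval: [1.06, 2.22]

Iteration 1:
  c_1 = (1.060000 + 2.220000)/2 = 1.640000
  f(c_1) = f(1.640000) = -0.310400
  f(a) × f(c) ≥ 0, new interval: [1.640000, 2.220000]
Iteration 2:
  c_2 = (1.640000 + 2.220000)/2 = 1.930000
  f(c_2) = f(1.930000) = 0.724900
  f(a) × f(c) < 0, new interval: [1.640000, 1.930000]
Iteration 3:
  c_3 = (1.640000 + 1.930000)/2 = 1.785000
  f(c_3) = f(1.785000) = 0.186225
  f(a) × f(c) < 0, new interval: [1.640000, 1.785000]
Iteration 4:
  c_4 = (1.640000 + 1.785000)/2 = 1.712500
  f(c_4) = f(1.712500) = -0.067344
  f(a) × f(c) ≥ 0, new interval: [1.712500, 1.785000]
Iteration 5:
  c_5 = (1.712500 + 1.785000)/2 = 1.748750
  f(c_5) = f(1.748750) = 0.058127
  f(a) × f(c) < 0, new interval: [1.712500, 1.748750]
Iteration 6:
  c_6 = (1.712500 + 1.748750)/2 = 1.730625
  f(c_6) = f(1.730625) = -0.004937
  f(a) × f(c) ≥ 0, new interval: [1.730625, 1.748750]
Iteration 7:
  c_7 = (1.730625 + 1.748750)/2 = 1.739688
  f(c_7) = f(1.739688) = 0.026513
  f(a) × f(c) < 0, new interval: [1.730625, 1.739688]

After 7 iteration(s), the approximation is c_7 = 1.739688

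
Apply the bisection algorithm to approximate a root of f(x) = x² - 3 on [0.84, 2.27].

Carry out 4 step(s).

f(x) = x² - 3
Initial interval: [0.84, 2.27]

Iteration 1:
  c_1 = (0.840000 + 2.270000)/2 = 1.555000
  f(c_1) = f(1.555000) = -0.581975
  f(a) × f(c) ≥ 0, new interval: [1.555000, 2.270000]
Iteration 2:
  c_2 = (1.555000 + 2.270000)/2 = 1.912500
  f(c_2) = f(1.912500) = 0.657656
  f(a) × f(c) < 0, new interval: [1.555000, 1.912500]
Iteration 3:
  c_3 = (1.555000 + 1.912500)/2 = 1.733750
  f(c_3) = f(1.733750) = 0.005889
  f(a) × f(c) < 0, new interval: [1.555000, 1.733750]
Iteration 4:
  c_4 = (1.555000 + 1.733750)/2 = 1.644375
  f(c_4) = f(1.644375) = -0.296031
  f(a) × f(c) ≥ 0, new interval: [1.644375, 1.733750]

After 4 iteration(s), the approximation is c_4 = 1.644375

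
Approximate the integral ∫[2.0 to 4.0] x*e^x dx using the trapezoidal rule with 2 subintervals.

f(x) = x*e^x
a = 2.0, b = 4.0, n = 2
h = (b - a)/n = 1.000000

Trapezoidal rule: (h/2)[f(x₀) + 2f(x₁) + 2f(x₂) + ... + f(xₙ)]

x_0 = 2.0000, f(x_0) = 14.778112, coefficient = 1
x_1 = 3.0000, f(x_1) = 60.256611, coefficient = 2
x_2 = 4.0000, f(x_2) = 218.392600, coefficient = 1

I ≈ (1.000000/2) × 353.683934 = 176.841967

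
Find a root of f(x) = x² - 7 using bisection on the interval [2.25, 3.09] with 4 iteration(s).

f(x) = x² - 7
Initial interval: [2.25, 3.09]

Iteration 1:
  c_1 = (2.250000 + 3.090000)/2 = 2.670000
  f(c_1) = f(2.670000) = 0.128900
  f(a) × f(c) < 0, new interval: [2.250000, 2.670000]
Iteration 2:
  c_2 = (2.250000 + 2.670000)/2 = 2.460000
  f(c_2) = f(2.460000) = -0.948400
  f(a) × f(c) ≥ 0, new interval: [2.460000, 2.670000]
Iteration 3:
  c_3 = (2.460000 + 2.670000)/2 = 2.565000
  f(c_3) = f(2.565000) = -0.420775
  f(a) × f(c) ≥ 0, new interval: [2.565000, 2.670000]
Iteration 4:
  c_4 = (2.565000 + 2.670000)/2 = 2.617500
  f(c_4) = f(2.617500) = -0.148694
  f(a) × f(c) ≥ 0, new interval: [2.617500, 2.670000]

After 4 iteration(s), the approximation is c_4 = 2.617500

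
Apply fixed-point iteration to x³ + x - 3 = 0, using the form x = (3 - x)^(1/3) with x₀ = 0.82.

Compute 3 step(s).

Equation: x³ + x - 3 = 0
Fixed-point form: x = (3 - x)^(1/3)
x₀ = 0.82

x_1 = g(0.820000) = 1.296638
x_2 = g(1.296638) = 1.194269
x_3 = g(1.194269) = 1.217730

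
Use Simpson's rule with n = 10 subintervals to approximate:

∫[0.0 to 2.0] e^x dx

f(x) = e^x
a = 0.0, b = 2.0, n = 10
h = (b - a)/n = 0.200000

Simpson's rule: (h/3)[f(x₀) + 4f(x₁) + 2f(x₂) + ... + f(xₙ)]

x_0 = 0.0000, f(x_0) = 1.000000, coefficient = 1
x_1 = 0.2000, f(x_1) = 1.221403, coefficient = 4
x_2 = 0.4000, f(x_2) = 1.491825, coefficient = 2
x_3 = 0.6000, f(x_3) = 1.822119, coefficient = 4
x_4 = 0.8000, f(x_4) = 2.225541, coefficient = 2
x_5 = 1.0000, f(x_5) = 2.718282, coefficient = 4
x_6 = 1.2000, f(x_6) = 3.320117, coefficient = 2
x_7 = 1.4000, f(x_7) = 4.055200, coefficient = 4
x_8 = 1.6000, f(x_8) = 4.953032, coefficient = 2
x_9 = 1.8000, f(x_9) = 6.049647, coefficient = 4
x_10 = 2.0000, f(x_10) = 7.389056, coefficient = 1

I ≈ (0.200000/3) × 95.836689 = 6.389113
Exact value: 6.389056
Error: 0.000057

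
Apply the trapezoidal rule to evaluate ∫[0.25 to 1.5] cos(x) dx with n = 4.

f(x) = cos(x)
a = 0.25, b = 1.5, n = 4
h = (b - a)/n = 0.312500

Trapezoidal rule: (h/2)[f(x₀) + 2f(x₁) + 2f(x₂) + ... + f(xₙ)]

x_0 = 0.2500, f(x_0) = 0.968912, coefficient = 1
x_1 = 0.5625, f(x_1) = 0.845924, coefficient = 2
x_2 = 0.8750, f(x_2) = 0.640997, coefficient = 2
x_3 = 1.1875, f(x_3) = 0.373980, coefficient = 2
x_4 = 1.5000, f(x_4) = 0.070737, coefficient = 1

I ≈ (0.312500/2) × 4.761452 = 0.743977
Exact value: 0.750091
Error: 0.006114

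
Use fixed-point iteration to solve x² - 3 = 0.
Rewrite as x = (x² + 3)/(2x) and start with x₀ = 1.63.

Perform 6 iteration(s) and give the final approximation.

Equation: x² - 3 = 0
Fixed-point form: x = (x² + 3)/(2x)
x₀ = 1.63

x_1 = g(1.630000) = 1.735245
x_2 = g(1.735245) = 1.732054
x_3 = g(1.732054) = 1.732051
x_4 = g(1.732051) = 1.732051
x_5 = g(1.732051) = 1.732051
x_6 = g(1.732051) = 1.732051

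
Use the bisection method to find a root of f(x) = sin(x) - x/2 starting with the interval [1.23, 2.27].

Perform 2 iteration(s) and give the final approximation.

f(x) = sin(x) - x/2
Initial interval: [1.23, 2.27]

Iteration 1:
  c_1 = (1.230000 + 2.270000)/2 = 1.750000
  f(c_1) = f(1.750000) = 0.108986
  f(a) × f(c) ≥ 0, new interval: [1.750000, 2.270000]
Iteration 2:
  c_2 = (1.750000 + 2.270000)/2 = 2.010000
  f(c_2) = f(2.010000) = -0.099909
  f(a) × f(c) < 0, new interval: [1.750000, 2.010000]

After 2 iteration(s), the approximation is c_2 = 2.010000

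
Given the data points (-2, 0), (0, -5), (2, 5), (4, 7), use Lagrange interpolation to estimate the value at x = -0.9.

Lagrange interpolation formula:
P(x) = Σ yᵢ × Lᵢ(x)
where Lᵢ(x) = Π_{j≠i} (x - xⱼ)/(xᵢ - xⱼ)

L_0(-0.9) = (-0.9 - 0)/(-2 - 0) × (-0.9 - 2)/(-2 - 2) × (-0.9 - 4)/(-2 - 4) = 0.266437
L_1(-0.9) = (-0.9 - (-2))/(0 - (-2)) × (-0.9 - 2)/(0 - 2) × (-0.9 - 4)/(0 - 4) = 0.976938
L_2(-0.9) = (-0.9 - (-2))/(2 - (-2)) × (-0.9 - 0)/(2 - 0) × (-0.9 - 4)/(2 - 4) = -0.303188
L_3(-0.9) = (-0.9 - (-2))/(4 - (-2)) × (-0.9 - 0)/(4 - 0) × (-0.9 - 2)/(4 - 2) = 0.059812

P(-0.9) = 0×L_0(-0.9) + (-5)×L_1(-0.9) + 5×L_2(-0.9) + 7×L_3(-0.9)
P(-0.9) = -5.981937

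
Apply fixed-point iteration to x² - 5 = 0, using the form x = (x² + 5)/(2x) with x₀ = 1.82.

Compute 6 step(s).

Equation: x² - 5 = 0
Fixed-point form: x = (x² + 5)/(2x)
x₀ = 1.82

x_1 = g(1.820000) = 2.283626
x_2 = g(2.283626) = 2.236563
x_3 = g(2.236563) = 2.236068
x_4 = g(2.236068) = 2.236068
x_5 = g(2.236068) = 2.236068
x_6 = g(2.236068) = 2.236068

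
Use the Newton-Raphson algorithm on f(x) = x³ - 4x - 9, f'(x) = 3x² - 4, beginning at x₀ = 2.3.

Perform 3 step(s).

f(x) = x³ - 4x - 9
f'(x) = 3x² - 4
x₀ = 2.3

Newton-Raphson formula: x_{n+1} = x_n - f(x_n)/f'(x_n)

Iteration 1:
  f(2.300000) = -6.033000
  f'(2.300000) = 11.870000
  x_1 = 2.300000 - (-6.033000)/11.870000 = 2.808256
Iteration 2:
  f(2.808256) = 1.913732
  f'(2.808256) = 19.658907
  x_2 = 2.808256 - 1.913732/19.658907 = 2.710909
Iteration 3:
  f(2.710909) = 0.078914
  f'(2.710909) = 18.047087
  x_3 = 2.710909 - 0.078914/18.047087 = 2.706537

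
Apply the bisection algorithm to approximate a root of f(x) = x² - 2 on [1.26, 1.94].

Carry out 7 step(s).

f(x) = x² - 2
Initial interval: [1.26, 1.94]

Iteration 1:
  c_1 = (1.260000 + 1.940000)/2 = 1.600000
  f(c_1) = f(1.600000) = 0.560000
  f(a) × f(c) < 0, new interval: [1.260000, 1.600000]
Iteration 2:
  c_2 = (1.260000 + 1.600000)/2 = 1.430000
  f(c_2) = f(1.430000) = 0.044900
  f(a) × f(c) < 0, new interval: [1.260000, 1.430000]
Iteration 3:
  c_3 = (1.260000 + 1.430000)/2 = 1.345000
  f(c_3) = f(1.345000) = -0.190975
  f(a) × f(c) ≥ 0, new interval: [1.345000, 1.430000]
Iteration 4:
  c_4 = (1.345000 + 1.430000)/2 = 1.387500
  f(c_4) = f(1.387500) = -0.074844
  f(a) × f(c) ≥ 0, new interval: [1.387500, 1.430000]
Iteration 5:
  c_5 = (1.387500 + 1.430000)/2 = 1.408750
  f(c_5) = f(1.408750) = -0.015423
  f(a) × f(c) ≥ 0, new interval: [1.408750, 1.430000]
Iteration 6:
  c_6 = (1.408750 + 1.430000)/2 = 1.419375
  f(c_6) = f(1.419375) = 0.014625
  f(a) × f(c) < 0, new interval: [1.408750, 1.419375]
Iteration 7:
  c_7 = (1.408750 + 1.419375)/2 = 1.414062
  f(c_7) = f(1.414062) = -0.000427
  f(a) × f(c) ≥ 0, new interval: [1.414062, 1.419375]

After 7 iteration(s), the approximation is c_7 = 1.414062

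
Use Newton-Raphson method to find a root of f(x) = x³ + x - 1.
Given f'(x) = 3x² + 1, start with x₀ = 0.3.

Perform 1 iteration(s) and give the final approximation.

f(x) = x³ + x - 1
f'(x) = 3x² + 1
x₀ = 0.3

Newton-Raphson formula: x_{n+1} = x_n - f(x_n)/f'(x_n)

Iteration 1:
  f(0.300000) = -0.673000
  f'(0.300000) = 1.270000
  x_1 = 0.300000 - (-0.673000)/1.270000 = 0.829921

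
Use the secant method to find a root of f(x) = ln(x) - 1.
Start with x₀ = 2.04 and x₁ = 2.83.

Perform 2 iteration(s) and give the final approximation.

f(x) = ln(x) - 1
x₀ = 2.04, x₁ = 2.83

Secant formula: x_{n+1} = x_n - f(x_n)(x_n - x_{n-1})/(f(x_n) - f(x_{n-1}))

Iteration 1:
  f(2.040000) = -0.287050
  f(2.830000) = 0.040277
  x_2 = 2.830000 - 0.040277×(2.830000 - 2.040000)/(0.040277 - (-0.287050))
       = 2.732793
Iteration 2:
  f(2.830000) = 0.040277
  f(2.732793) = 0.005324
  x_3 = 2.732793 - 0.005324×(2.732793 - 2.830000)/(0.005324 - 0.040277)
       = 2.717986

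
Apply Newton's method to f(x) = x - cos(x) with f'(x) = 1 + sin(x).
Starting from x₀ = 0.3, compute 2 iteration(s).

f(x) = x - cos(x)
f'(x) = 1 + sin(x)
x₀ = 0.3

Newton-Raphson formula: x_{n+1} = x_n - f(x_n)/f'(x_n)

Iteration 1:
  f(0.300000) = -0.655336
  f'(0.300000) = 1.295520
  x_1 = 0.300000 - (-0.655336)/1.295520 = 0.805848
Iteration 2:
  f(0.805848) = 0.113349
  f'(0.805848) = 1.721418
  x_2 = 0.805848 - 0.113349/1.721418 = 0.740002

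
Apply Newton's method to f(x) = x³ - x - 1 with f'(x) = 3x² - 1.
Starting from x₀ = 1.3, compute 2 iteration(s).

f(x) = x³ - x - 1
f'(x) = 3x² - 1
x₀ = 1.3

Newton-Raphson formula: x_{n+1} = x_n - f(x_n)/f'(x_n)

Iteration 1:
  f(1.300000) = -0.103000
  f'(1.300000) = 4.070000
  x_1 = 1.300000 - (-0.103000)/4.070000 = 1.325307
Iteration 2:
  f(1.325307) = 0.002514
  f'(1.325307) = 4.269317
  x_2 = 1.325307 - 0.002514/4.269317 = 1.324718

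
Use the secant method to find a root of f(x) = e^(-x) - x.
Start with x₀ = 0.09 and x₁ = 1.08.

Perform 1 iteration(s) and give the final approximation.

f(x) = e^(-x) - x
x₀ = 0.09, x₁ = 1.08

Secant formula: x_{n+1} = x_n - f(x_n)(x_n - x_{n-1})/(f(x_n) - f(x_{n-1}))

Iteration 1:
  f(0.090000) = 0.823931
  f(1.080000) = -0.740404
  x_2 = 1.080000 - (-0.740404)×(1.080000 - 0.090000)/(-0.740404 - 0.823931)
       = 0.611430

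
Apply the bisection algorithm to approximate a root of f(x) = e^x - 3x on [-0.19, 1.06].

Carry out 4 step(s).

f(x) = e^x - 3x
Initial interval: [-0.19, 1.06]

Iteration 1:
  c_1 = (-0.190000 + 1.060000)/2 = 0.435000
  f(c_1) = f(0.435000) = 0.239963
  f(a) × f(c) ≥ 0, new interval: [0.435000, 1.060000]
Iteration 2:
  c_2 = (0.435000 + 1.060000)/2 = 0.747500
  f(c_2) = f(0.747500) = -0.130786
  f(a) × f(c) < 0, new interval: [0.435000, 0.747500]
Iteration 3:
  c_3 = (0.435000 + 0.747500)/2 = 0.591250
  f(c_3) = f(0.591250) = 0.032495
  f(a) × f(c) ≥ 0, new interval: [0.591250, 0.747500]
Iteration 4:
  c_4 = (0.591250 + 0.747500)/2 = 0.669375
  f(c_4) = f(0.669375) = -0.055109
  f(a) × f(c) < 0, new interval: [0.591250, 0.669375]

After 4 iteration(s), the approximation is c_4 = 0.669375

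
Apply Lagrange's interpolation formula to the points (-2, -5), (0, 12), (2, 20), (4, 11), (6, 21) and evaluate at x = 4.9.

Lagrange interpolation formula:
P(x) = Σ yᵢ × Lᵢ(x)
where Lᵢ(x) = Π_{j≠i} (x - xⱼ)/(xᵢ - xⱼ)

L_0(4.9) = (4.9 - 0)/(-2 - 0) × (4.9 - 2)/(-2 - 2) × (4.9 - 4)/(-2 - 4) × (4.9 - 6)/(-2 - 6) = -0.036635
L_1(4.9) = (4.9 - (-2))/(0 - (-2)) × (4.9 - 2)/(0 - 2) × (4.9 - 4)/(0 - 4) × (4.9 - 6)/(0 - 6) = 0.206353
L_2(4.9) = (4.9 - (-2))/(2 - (-2)) × (4.9 - 0)/(2 - 0) × (4.9 - 4)/(2 - 4) × (4.9 - 6)/(2 - 6) = -0.522998
L_3(4.9) = (4.9 - (-2))/(4 - (-2)) × (4.9 - 0)/(4 - 0) × (4.9 - 2)/(4 - 2) × (4.9 - 6)/(4 - 6) = 1.123478
L_4(4.9) = (4.9 - (-2))/(6 - (-2)) × (4.9 - 0)/(6 - 0) × (4.9 - 2)/(6 - 2) × (4.9 - 4)/(6 - 4) = 0.229802

P(4.9) = (-5)×L_0(4.9) + 12×L_1(4.9) + 20×L_2(4.9) + 11×L_3(4.9) + 21×L_4(4.9)
P(4.9) = 9.383553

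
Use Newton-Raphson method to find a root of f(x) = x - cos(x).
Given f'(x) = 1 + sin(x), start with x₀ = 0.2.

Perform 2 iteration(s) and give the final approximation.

f(x) = x - cos(x)
f'(x) = 1 + sin(x)
x₀ = 0.2

Newton-Raphson formula: x_{n+1} = x_n - f(x_n)/f'(x_n)

Iteration 1:
  f(0.200000) = -0.780067
  f'(0.200000) = 1.198669
  x_1 = 0.200000 - (-0.780067)/1.198669 = 0.850777
Iteration 2:
  f(0.850777) = 0.191378
  f'(0.850777) = 1.751793
  x_2 = 0.850777 - 0.191378/1.751793 = 0.741530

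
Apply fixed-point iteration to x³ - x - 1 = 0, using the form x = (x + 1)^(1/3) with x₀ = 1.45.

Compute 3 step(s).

Equation: x³ - x - 1 = 0
Fixed-point form: x = (x + 1)^(1/3)
x₀ = 1.45

x_1 = g(1.450000) = 1.348100
x_2 = g(1.348100) = 1.329144
x_3 = g(1.329144) = 1.325558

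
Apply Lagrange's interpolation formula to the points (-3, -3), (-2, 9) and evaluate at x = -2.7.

Lagrange interpolation formula:
P(x) = Σ yᵢ × Lᵢ(x)
where Lᵢ(x) = Π_{j≠i} (x - xⱼ)/(xᵢ - xⱼ)

L_0(-2.7) = (-2.7 - (-2))/(-3 - (-2)) = 0.700000
L_1(-2.7) = (-2.7 - (-3))/(-2 - (-3)) = 0.300000

P(-2.7) = (-3)×L_0(-2.7) + 9×L_1(-2.7)
P(-2.7) = 0.600000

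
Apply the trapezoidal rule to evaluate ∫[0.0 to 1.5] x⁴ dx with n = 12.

f(x) = x⁴
a = 0.0, b = 1.5, n = 12
h = (b - a)/n = 0.125000

Trapezoidal rule: (h/2)[f(x₀) + 2f(x₁) + 2f(x₂) + ... + f(xₙ)]

x_0 = 0.0000, f(x_0) = 0.000000, coefficient = 1
x_1 = 0.1250, f(x_1) = 0.000244, coefficient = 2
x_2 = 0.2500, f(x_2) = 0.003906, coefficient = 2
x_3 = 0.3750, f(x_3) = 0.019775, coefficient = 2
x_4 = 0.5000, f(x_4) = 0.062500, coefficient = 2
x_5 = 0.6250, f(x_5) = 0.152588, coefficient = 2
x_6 = 0.7500, f(x_6) = 0.316406, coefficient = 2
x_7 = 0.8750, f(x_7) = 0.586182, coefficient = 2
x_8 = 1.0000, f(x_8) = 1.000000, coefficient = 2
x_9 = 1.1250, f(x_9) = 1.601807, coefficient = 2
x_10 = 1.2500, f(x_10) = 2.441406, coefficient = 2
x_11 = 1.3750, f(x_11) = 3.574463, coefficient = 2
x_12 = 1.5000, f(x_12) = 5.062500, coefficient = 1

I ≈ (0.125000/2) × 24.581055 = 1.536316
Exact value: 1.518750
Error: 0.017566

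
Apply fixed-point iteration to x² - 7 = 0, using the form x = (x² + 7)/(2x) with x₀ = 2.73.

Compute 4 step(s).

Equation: x² - 7 = 0
Fixed-point form: x = (x² + 7)/(2x)
x₀ = 2.73

x_1 = g(2.730000) = 2.647051
x_2 = g(2.647051) = 2.645752
x_3 = g(2.645752) = 2.645751
x_4 = g(2.645751) = 2.645751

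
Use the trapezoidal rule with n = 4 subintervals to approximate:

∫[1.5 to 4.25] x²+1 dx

f(x) = x²+1
a = 1.5, b = 4.25, n = 4
h = (b - a)/n = 0.687500

Trapezoidal rule: (h/2)[f(x₀) + 2f(x₁) + 2f(x₂) + ... + f(xₙ)]

x_0 = 1.5000, f(x_0) = 3.250000, coefficient = 1
x_1 = 2.1875, f(x_1) = 5.785156, coefficient = 2
x_2 = 2.8750, f(x_2) = 9.265625, coefficient = 2
x_3 = 3.5625, f(x_3) = 13.691406, coefficient = 2
x_4 = 4.2500, f(x_4) = 19.062500, coefficient = 1

I ≈ (0.687500/2) × 79.796875 = 27.430176
Exact value: 27.213542
Error: 0.216634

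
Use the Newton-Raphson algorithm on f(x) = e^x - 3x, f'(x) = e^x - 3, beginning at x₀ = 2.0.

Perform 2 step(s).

f(x) = e^x - 3x
f'(x) = e^x - 3
x₀ = 2.0

Newton-Raphson formula: x_{n+1} = x_n - f(x_n)/f'(x_n)

Iteration 1:
  f(2.000000) = 1.389056
  f'(2.000000) = 4.389056
  x_1 = 2.000000 - 1.389056/4.389056 = 1.683518
Iteration 2:
  f(1.683518) = 0.333912
  f'(1.683518) = 2.384467
  x_2 = 1.683518 - 0.333912/2.384467 = 1.543482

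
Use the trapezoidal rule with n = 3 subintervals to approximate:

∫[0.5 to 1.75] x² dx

f(x) = x²
a = 0.5, b = 1.75, n = 3
h = (b - a)/n = 0.416667

Trapezoidal rule: (h/2)[f(x₀) + 2f(x₁) + 2f(x₂) + ... + f(xₙ)]

x_0 = 0.5000, f(x_0) = 0.250000, coefficient = 1
x_1 = 0.9167, f(x_1) = 0.840278, coefficient = 2
x_2 = 1.3333, f(x_2) = 1.777778, coefficient = 2
x_3 = 1.7500, f(x_3) = 3.062500, coefficient = 1

I ≈ (0.416667/2) × 8.548611 = 1.780961
Exact value: 1.744792
Error: 0.036169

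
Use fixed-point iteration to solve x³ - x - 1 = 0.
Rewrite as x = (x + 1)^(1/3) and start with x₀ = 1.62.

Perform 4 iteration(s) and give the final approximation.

Equation: x³ - x - 1 = 0
Fixed-point form: x = (x + 1)^(1/3)
x₀ = 1.62

x_1 = g(1.620000) = 1.378586
x_2 = g(1.378586) = 1.334872
x_3 = g(1.334872) = 1.326644
x_4 = g(1.326644) = 1.325084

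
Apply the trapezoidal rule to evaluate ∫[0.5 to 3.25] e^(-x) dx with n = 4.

f(x) = e^(-x)
a = 0.5, b = 3.25, n = 4
h = (b - a)/n = 0.687500

Trapezoidal rule: (h/2)[f(x₀) + 2f(x₁) + 2f(x₂) + ... + f(xₙ)]

x_0 = 0.5000, f(x_0) = 0.606531, coefficient = 1
x_1 = 1.1875, f(x_1) = 0.304983, coefficient = 2
x_2 = 1.8750, f(x_2) = 0.153355, coefficient = 2
x_3 = 2.5625, f(x_3) = 0.077112, coefficient = 2
x_4 = 3.2500, f(x_4) = 0.038774, coefficient = 1

I ≈ (0.687500/2) × 1.716204 = 0.589945
Exact value: 0.567756
Error: 0.022189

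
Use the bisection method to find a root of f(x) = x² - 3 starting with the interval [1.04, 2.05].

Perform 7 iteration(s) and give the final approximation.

f(x) = x² - 3
Initial interval: [1.04, 2.05]

Iteration 1:
  c_1 = (1.040000 + 2.050000)/2 = 1.545000
  f(c_1) = f(1.545000) = -0.612975
  f(a) × f(c) ≥ 0, new interval: [1.545000, 2.050000]
Iteration 2:
  c_2 = (1.545000 + 2.050000)/2 = 1.797500
  f(c_2) = f(1.797500) = 0.231006
  f(a) × f(c) < 0, new interval: [1.545000, 1.797500]
Iteration 3:
  c_3 = (1.545000 + 1.797500)/2 = 1.671250
  f(c_3) = f(1.671250) = -0.206923
  f(a) × f(c) ≥ 0, new interval: [1.671250, 1.797500]
Iteration 4:
  c_4 = (1.671250 + 1.797500)/2 = 1.734375
  f(c_4) = f(1.734375) = 0.008057
  f(a) × f(c) < 0, new interval: [1.671250, 1.734375]
Iteration 5:
  c_5 = (1.671250 + 1.734375)/2 = 1.702812
  f(c_5) = f(1.702812) = -0.100430
  f(a) × f(c) ≥ 0, new interval: [1.702812, 1.734375]
Iteration 6:
  c_6 = (1.702812 + 1.734375)/2 = 1.718594
  f(c_6) = f(1.718594) = -0.046436
  f(a) × f(c) ≥ 0, new interval: [1.718594, 1.734375]
Iteration 7:
  c_7 = (1.718594 + 1.734375)/2 = 1.726484
  f(c_7) = f(1.726484) = -0.019252
  f(a) × f(c) ≥ 0, new interval: [1.726484, 1.734375]

After 7 iteration(s), the approximation is c_7 = 1.726484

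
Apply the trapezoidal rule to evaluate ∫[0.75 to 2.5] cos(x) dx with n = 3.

f(x) = cos(x)
a = 0.75, b = 2.5, n = 3
h = (b - a)/n = 0.583333

Trapezoidal rule: (h/2)[f(x₀) + 2f(x₁) + 2f(x₂) + ... + f(xₙ)]

x_0 = 0.7500, f(x_0) = 0.731689, coefficient = 1
x_1 = 1.3333, f(x_1) = 0.235238, coefficient = 2
x_2 = 1.9167, f(x_2) = -0.339016, coefficient = 2
x_3 = 2.5000, f(x_3) = -0.801144, coefficient = 1

I ≈ (0.583333/2) × -0.277011 = -0.080795
Exact value: -0.083167
Error: 0.002372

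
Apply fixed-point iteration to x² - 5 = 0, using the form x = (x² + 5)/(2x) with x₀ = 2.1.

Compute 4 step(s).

Equation: x² - 5 = 0
Fixed-point form: x = (x² + 5)/(2x)
x₀ = 2.1

x_1 = g(2.100000) = 2.240476
x_2 = g(2.240476) = 2.236072
x_3 = g(2.236072) = 2.236068
x_4 = g(2.236068) = 2.236068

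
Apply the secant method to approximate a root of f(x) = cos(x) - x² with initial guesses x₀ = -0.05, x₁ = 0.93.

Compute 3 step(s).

f(x) = cos(x) - x²
x₀ = -0.05, x₁ = 0.93

Secant formula: x_{n+1} = x_n - f(x_n)(x_n - x_{n-1})/(f(x_n) - f(x_{n-1}))

Iteration 1:
  f(-0.050000) = 0.996250
  f(0.930000) = -0.267066
  x_2 = 0.930000 - (-0.267066)×(0.930000 - (-0.050000))/(-0.267066 - 0.996250)
       = 0.722827
Iteration 2:
  f(0.930000) = -0.267066
  f(0.722827) = 0.227459
  x_3 = 0.722827 - 0.227459×(0.722827 - 0.930000)/(0.227459 - (-0.267066))
       = 0.818117
Iteration 3:
  f(0.722827) = 0.227459
  f(0.818117) = 0.014281
  x_4 = 0.818117 - 0.014281×(0.818117 - 0.722827)/(0.014281 - 0.227459)
       = 0.824501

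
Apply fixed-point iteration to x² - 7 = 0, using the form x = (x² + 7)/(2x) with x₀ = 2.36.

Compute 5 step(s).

Equation: x² - 7 = 0
Fixed-point form: x = (x² + 7)/(2x)
x₀ = 2.36

x_1 = g(2.360000) = 2.663051
x_2 = g(2.663051) = 2.645808
x_3 = g(2.645808) = 2.645751
x_4 = g(2.645751) = 2.645751
x_5 = g(2.645751) = 2.645751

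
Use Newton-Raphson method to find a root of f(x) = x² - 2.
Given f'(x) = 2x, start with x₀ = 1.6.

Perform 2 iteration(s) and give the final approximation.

f(x) = x² - 2
f'(x) = 2x
x₀ = 1.6

Newton-Raphson formula: x_{n+1} = x_n - f(x_n)/f'(x_n)

Iteration 1:
  f(1.600000) = 0.560000
  f'(1.600000) = 3.200000
  x_1 = 1.600000 - 0.560000/3.200000 = 1.425000
Iteration 2:
  f(1.425000) = 0.030625
  f'(1.425000) = 2.850000
  x_2 = 1.425000 - 0.030625/2.850000 = 1.414254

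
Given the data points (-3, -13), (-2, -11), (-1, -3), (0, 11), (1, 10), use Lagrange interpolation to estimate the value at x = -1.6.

Lagrange interpolation formula:
P(x) = Σ yᵢ × Lᵢ(x)
where Lᵢ(x) = Π_{j≠i} (x - xⱼ)/(xᵢ - xⱼ)

L_0(-1.6) = (-1.6 - (-2))/(-3 - (-2)) × (-1.6 - (-1))/(-3 - (-1)) × (-1.6 - 0)/(-3 - 0) × (-1.6 - 1)/(-3 - 1) = -0.041600
L_1(-1.6) = (-1.6 - (-3))/(-2 - (-3)) × (-1.6 - (-1))/(-2 - (-1)) × (-1.6 - 0)/(-2 - 0) × (-1.6 - 1)/(-2 - 1) = 0.582400
L_2(-1.6) = (-1.6 - (-3))/(-1 - (-3)) × (-1.6 - (-2))/(-1 - (-2)) × (-1.6 - 0)/(-1 - 0) × (-1.6 - 1)/(-1 - 1) = 0.582400
L_3(-1.6) = (-1.6 - (-3))/(0 - (-3)) × (-1.6 - (-2))/(0 - (-2)) × (-1.6 - (-1))/(0 - (-1)) × (-1.6 - 1)/(0 - 1) = -0.145600
L_4(-1.6) = (-1.6 - (-3))/(1 - (-3)) × (-1.6 - (-2))/(1 - (-2)) × (-1.6 - (-1))/(1 - (-1)) × (-1.6 - 0)/(1 - 0) = 0.022400

P(-1.6) = (-13)×L_0(-1.6) + (-11)×L_1(-1.6) + (-3)×L_2(-1.6) + 11×L_3(-1.6) + 10×L_4(-1.6)
P(-1.6) = -8.990400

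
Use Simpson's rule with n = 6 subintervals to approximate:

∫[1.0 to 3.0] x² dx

f(x) = x²
a = 1.0, b = 3.0, n = 6
h = (b - a)/n = 0.333333

Simpson's rule: (h/3)[f(x₀) + 4f(x₁) + 2f(x₂) + ... + f(xₙ)]

x_0 = 1.0000, f(x_0) = 1.000000, coefficient = 1
x_1 = 1.3333, f(x_1) = 1.777778, coefficient = 4
x_2 = 1.6667, f(x_2) = 2.777778, coefficient = 2
x_3 = 2.0000, f(x_3) = 4.000000, coefficient = 4
x_4 = 2.3333, f(x_4) = 5.444444, coefficient = 2
x_5 = 2.6667, f(x_5) = 7.111111, coefficient = 4
x_6 = 3.0000, f(x_6) = 9.000000, coefficient = 1

I ≈ (0.333333/3) × 78.000000 = 8.666667
Exact value: 8.666667
Error: 0.000000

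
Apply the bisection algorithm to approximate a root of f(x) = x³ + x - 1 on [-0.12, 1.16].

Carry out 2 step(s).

f(x) = x³ + x - 1
Initial interval: [-0.12, 1.16]

Iteration 1:
  c_1 = (-0.120000 + 1.160000)/2 = 0.520000
  f(c_1) = f(0.520000) = -0.339392
  f(a) × f(c) ≥ 0, new interval: [0.520000, 1.160000]
Iteration 2:
  c_2 = (0.520000 + 1.160000)/2 = 0.840000
  f(c_2) = f(0.840000) = 0.432704
  f(a) × f(c) < 0, new interval: [0.520000, 0.840000]

After 2 iteration(s), the approximation is c_2 = 0.840000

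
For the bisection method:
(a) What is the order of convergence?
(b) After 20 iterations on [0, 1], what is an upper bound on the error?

(a) Bisection has linear (order 1) convergence; the error is halved each step.

(b) Error bound = (b-a)/2^n = (1 - 0)/2^{20}
    = 1/2^{20}

(a) 1 (linear); (b) error ≤ 9.54e-07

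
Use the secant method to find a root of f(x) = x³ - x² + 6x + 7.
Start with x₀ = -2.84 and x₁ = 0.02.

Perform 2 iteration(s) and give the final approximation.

f(x) = x³ - x² + 6x + 7
x₀ = -2.84, x₁ = 0.02

Secant formula: x_{n+1} = x_n - f(x_n)(x_n - x_{n-1})/(f(x_n) - f(x_{n-1}))

Iteration 1:
  f(-2.840000) = -41.011904
  f(0.020000) = 7.119608
  x_2 = 0.020000 - 7.119608×(0.020000 - (-2.840000))/(7.119608 - (-41.011904))
       = -0.403051
Iteration 2:
  f(0.020000) = 7.119608
  f(-0.403051) = 4.353769
  x_3 = -0.403051 - 4.353769×(-0.403051 - 0.020000)/(4.353769 - 7.119608)
       = -1.068985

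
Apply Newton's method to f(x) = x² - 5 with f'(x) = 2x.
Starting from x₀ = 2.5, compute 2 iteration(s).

f(x) = x² - 5
f'(x) = 2x
x₀ = 2.5

Newton-Raphson formula: x_{n+1} = x_n - f(x_n)/f'(x_n)

Iteration 1:
  f(2.500000) = 1.250000
  f'(2.500000) = 5.000000
  x_1 = 2.500000 - 1.250000/5.000000 = 2.250000
Iteration 2:
  f(2.250000) = 0.062500
  f'(2.250000) = 4.500000
  x_2 = 2.250000 - 0.062500/4.500000 = 2.236111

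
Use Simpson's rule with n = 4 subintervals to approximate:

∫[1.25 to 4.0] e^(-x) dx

f(x) = e^(-x)
a = 1.25, b = 4.0, n = 4
h = (b - a)/n = 0.687500

Simpson's rule: (h/3)[f(x₀) + 4f(x₁) + 2f(x₂) + ... + f(xₙ)]

x_0 = 1.2500, f(x_0) = 0.286505, coefficient = 1
x_1 = 1.9375, f(x_1) = 0.144064, coefficient = 4
x_2 = 2.6250, f(x_2) = 0.072440, coefficient = 2
x_3 = 3.3125, f(x_3) = 0.036425, coefficient = 4
x_4 = 4.0000, f(x_4) = 0.018316, coefficient = 1

I ≈ (0.687500/3) × 1.171655 = 0.268504
Exact value: 0.268189
Error: 0.000315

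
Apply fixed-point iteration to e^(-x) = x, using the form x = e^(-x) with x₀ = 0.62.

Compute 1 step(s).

Equation: e^(-x) = x
Fixed-point form: x = e^(-x)
x₀ = 0.62

x_1 = g(0.620000) = 0.537944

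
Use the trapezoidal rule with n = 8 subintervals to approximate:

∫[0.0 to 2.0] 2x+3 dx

f(x) = 2x+3
a = 0.0, b = 2.0, n = 8
h = (b - a)/n = 0.250000

Trapezoidal rule: (h/2)[f(x₀) + 2f(x₁) + 2f(x₂) + ... + f(xₙ)]

x_0 = 0.0000, f(x_0) = 3.000000, coefficient = 1
x_1 = 0.2500, f(x_1) = 3.500000, coefficient = 2
x_2 = 0.5000, f(x_2) = 4.000000, coefficient = 2
x_3 = 0.7500, f(x_3) = 4.500000, coefficient = 2
x_4 = 1.0000, f(x_4) = 5.000000, coefficient = 2
x_5 = 1.2500, f(x_5) = 5.500000, coefficient = 2
x_6 = 1.5000, f(x_6) = 6.000000, coefficient = 2
x_7 = 1.7500, f(x_7) = 6.500000, coefficient = 2
x_8 = 2.0000, f(x_8) = 7.000000, coefficient = 1

I ≈ (0.250000/2) × 80.000000 = 10.000000
Exact value: 10.000000
Error: 0.000000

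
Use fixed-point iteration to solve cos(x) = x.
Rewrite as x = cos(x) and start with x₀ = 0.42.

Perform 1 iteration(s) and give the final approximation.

Equation: cos(x) = x
Fixed-point form: x = cos(x)
x₀ = 0.42

x_1 = g(0.420000) = 0.913089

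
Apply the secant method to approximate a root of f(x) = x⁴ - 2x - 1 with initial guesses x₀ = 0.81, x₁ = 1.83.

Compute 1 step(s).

f(x) = x⁴ - 2x - 1
x₀ = 0.81, x₁ = 1.83

Secant formula: x_{n+1} = x_n - f(x_n)(x_n - x_{n-1})/(f(x_n) - f(x_{n-1}))

Iteration 1:
  f(0.810000) = -2.189533
  f(1.830000) = 6.555131
  x_2 = 1.830000 - 6.555131×(1.830000 - 0.810000)/(6.555131 - (-2.189533))
       = 1.065393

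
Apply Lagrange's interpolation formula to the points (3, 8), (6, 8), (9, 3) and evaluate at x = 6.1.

Lagrange interpolation formula:
P(x) = Σ yᵢ × Lᵢ(x)
where Lᵢ(x) = Π_{j≠i} (x - xⱼ)/(xᵢ - xⱼ)

L_0(6.1) = (6.1 - 6)/(3 - 6) × (6.1 - 9)/(3 - 9) = -0.016111
L_1(6.1) = (6.1 - 3)/(6 - 3) × (6.1 - 9)/(6 - 9) = 0.998889
L_2(6.1) = (6.1 - 3)/(9 - 3) × (6.1 - 6)/(9 - 6) = 0.017222

P(6.1) = 8×L_0(6.1) + 8×L_1(6.1) + 3×L_2(6.1)
P(6.1) = 7.913889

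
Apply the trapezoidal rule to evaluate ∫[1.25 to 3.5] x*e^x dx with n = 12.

f(x) = x*e^x
a = 1.25, b = 3.5, n = 12
h = (b - a)/n = 0.187500

Trapezoidal rule: (h/2)[f(x₀) + 2f(x₁) + 2f(x₂) + ... + f(xₙ)]

x_0 = 1.2500, f(x_0) = 4.362929, coefficient = 1
x_1 = 1.4375, f(x_1) = 6.052101, coefficient = 2
x_2 = 1.6250, f(x_2) = 8.252431, coefficient = 2
x_3 = 1.8125, f(x_3) = 11.102909, coefficient = 2
x_4 = 2.0000, f(x_4) = 14.778112, coefficient = 2
x_5 = 2.1875, f(x_5) = 19.496975, coefficient = 2
x_6 = 2.3750, f(x_6) = 25.533656, coefficient = 2
x_7 = 2.5625, f(x_7) = 33.231006, coefficient = 2
x_8 = 2.7500, f(x_8) = 43.017238, coefficient = 2
x_9 = 2.9375, f(x_9) = 55.426559, coefficient = 2
x_10 = 3.1250, f(x_10) = 71.124672, coefficient = 2
x_11 = 3.3125, f(x_11) = 90.940295, coefficient = 2
x_12 = 3.5000, f(x_12) = 115.904082, coefficient = 1

I ≈ (0.187500/2) × 878.178918 = 82.329274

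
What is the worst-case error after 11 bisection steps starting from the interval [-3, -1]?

Bisection error bound: |error| ≤ (b-a)/2^n
|error| ≤ (-1 - (-3))/2^11 = 2/2^11
|error| ≤ 0.0009765625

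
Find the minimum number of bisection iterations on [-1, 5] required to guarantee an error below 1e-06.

We need (b-a)/2^n ≤ 1e-06
(5 - (-1))/2^n ≤ 1e-06
6/2^n ≤ 1e-06
2^n ≥ 6000000
n ≥ log₂(6000000) = 22.52
n ≥ 23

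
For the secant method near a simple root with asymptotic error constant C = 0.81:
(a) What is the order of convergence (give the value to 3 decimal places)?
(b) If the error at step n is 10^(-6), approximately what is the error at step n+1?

(a) Secant method has superlinear convergence with order φ = (1+√5)/2 ≈ 1.618.
    This means |e_{n+1}| ≈ C|e_n|^1.618.

(b) With |e_n| = 10^(-6) and C = 0.81:
    |e_{n+1}| ≈ 0.81 × (10^(-6))^1.618 = 0.81 × 10^(-9.71)

(a) ≈ 1.618 (golden ratio); (b) |e_{n+1}| ≈ 1.586e-10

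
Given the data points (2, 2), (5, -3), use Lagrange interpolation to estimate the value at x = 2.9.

Lagrange interpolation formula:
P(x) = Σ yᵢ × Lᵢ(x)
where Lᵢ(x) = Π_{j≠i} (x - xⱼ)/(xᵢ - xⱼ)

L_0(2.9) = (2.9 - 5)/(2 - 5) = 0.700000
L_1(2.9) = (2.9 - 2)/(5 - 2) = 0.300000

P(2.9) = 2×L_0(2.9) + (-3)×L_1(2.9)
P(2.9) = 0.500000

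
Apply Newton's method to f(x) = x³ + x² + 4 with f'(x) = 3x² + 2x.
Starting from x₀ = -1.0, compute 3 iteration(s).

f(x) = x³ + x² + 4
f'(x) = 3x² + 2x
x₀ = -1.0

Newton-Raphson formula: x_{n+1} = x_n - f(x_n)/f'(x_n)

Iteration 1:
  f(-1.000000) = 4.000000
  f'(-1.000000) = 1.000000
  x_1 = -1.000000 - 4.000000/1.000000 = -5.000000
Iteration 2:
  f(-5.000000) = -96.000000
  f'(-5.000000) = 65.000000
  x_2 = -5.000000 - (-96.000000)/65.000000 = -3.523077
Iteration 3:
  f(-3.523077) = -27.316610
  f'(-3.523077) = 30.190059
  x_3 = -3.523077 - (-27.316610)/30.190059 = -2.618256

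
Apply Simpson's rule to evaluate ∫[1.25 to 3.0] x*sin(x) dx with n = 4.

f(x) = x*sin(x)
a = 1.25, b = 3.0, n = 4
h = (b - a)/n = 0.437500

Simpson's rule: (h/3)[f(x₀) + 4f(x₁) + 2f(x₂) + ... + f(xₙ)]

x_0 = 1.2500, f(x_0) = 1.186231, coefficient = 1
x_1 = 1.6875, f(x_1) = 1.676021, coefficient = 4
x_2 = 2.1250, f(x_2) = 1.806930, coefficient = 2
x_3 = 2.5625, f(x_3) = 1.402366, coefficient = 4
x_4 = 3.0000, f(x_4) = 0.423360, coefficient = 1

I ≈ (0.437500/3) × 17.536999 = 2.557479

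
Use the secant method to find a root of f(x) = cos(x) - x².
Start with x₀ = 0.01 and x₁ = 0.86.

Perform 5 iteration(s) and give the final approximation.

f(x) = cos(x) - x²
x₀ = 0.01, x₁ = 0.86

Secant formula: x_{n+1} = x_n - f(x_n)(x_n - x_{n-1})/(f(x_n) - f(x_{n-1}))

Iteration 1:
  f(0.010000) = 0.999850
  f(0.860000) = -0.087163
  x_2 = 0.860000 - (-0.087163)×(0.860000 - 0.010000)/(-0.087163 - 0.999850)
       = 0.791842
Iteration 2:
  f(0.860000) = -0.087163
  f(0.791842) = 0.075521
  x_3 = 0.791842 - 0.075521×(0.791842 - 0.860000)/(0.075521 - (-0.087163))
       = 0.823483
Iteration 3:
  f(0.791842) = 0.075521
  f(0.823483) = 0.001547
  x_4 = 0.823483 - 0.001547×(0.823483 - 0.791842)/(0.001547 - 0.075521)
       = 0.824144
Iteration 4:
  f(0.823483) = 0.001547
  f(0.824144) = -0.000029
  x_5 = 0.824144 - (-0.000029)×(0.824144 - 0.823483)/(-0.000029 - 0.001547)
       = 0.824132
Iteration 5:
  f(0.824144) = -0.000029
  f(0.824132) = 0.000000
  x_6 = 0.824132 - 0.000000×(0.824132 - 0.824144)/(0.000000 - (-0.000029))
       = 0.824132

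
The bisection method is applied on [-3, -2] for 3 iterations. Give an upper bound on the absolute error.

Bisection error bound: |error| ≤ (b-a)/2^n
|error| ≤ (-2 - (-3))/2^3 = 1/2^3
|error| ≤ 0.1250000000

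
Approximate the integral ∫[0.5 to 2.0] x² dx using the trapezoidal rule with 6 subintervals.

f(x) = x²
a = 0.5, b = 2.0, n = 6
h = (b - a)/n = 0.250000

Trapezoidal rule: (h/2)[f(x₀) + 2f(x₁) + 2f(x₂) + ... + f(xₙ)]

x_0 = 0.5000, f(x_0) = 0.250000, coefficient = 1
x_1 = 0.7500, f(x_1) = 0.562500, coefficient = 2
x_2 = 1.0000, f(x_2) = 1.000000, coefficient = 2
x_3 = 1.2500, f(x_3) = 1.562500, coefficient = 2
x_4 = 1.5000, f(x_4) = 2.250000, coefficient = 2
x_5 = 1.7500, f(x_5) = 3.062500, coefficient = 2
x_6 = 2.0000, f(x_6) = 4.000000, coefficient = 1

I ≈ (0.250000/2) × 21.125000 = 2.640625
Exact value: 2.625000
Error: 0.015625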